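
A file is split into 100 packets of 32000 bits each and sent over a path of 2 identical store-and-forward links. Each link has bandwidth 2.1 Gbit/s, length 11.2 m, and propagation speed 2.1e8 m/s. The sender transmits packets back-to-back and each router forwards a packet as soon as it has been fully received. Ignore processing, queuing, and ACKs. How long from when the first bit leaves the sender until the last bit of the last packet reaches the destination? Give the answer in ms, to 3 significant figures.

Per-hop transmission t_tx = L/R = 32000/2100000000 = 0.0152381 ms.
Per-hop propagation t_prop = 11.2/210000000 = 5.33333e-05 ms.
Pipeline fill: first packet needs 2·t_tx to clear all hops; remaining 99 packets each add one t_tx.
Total = (2+100-1)·t_tx + 2·t_prop = 101·0.0152381 + 2·5.33333e-05 = 1.54 ms.

1.54 ms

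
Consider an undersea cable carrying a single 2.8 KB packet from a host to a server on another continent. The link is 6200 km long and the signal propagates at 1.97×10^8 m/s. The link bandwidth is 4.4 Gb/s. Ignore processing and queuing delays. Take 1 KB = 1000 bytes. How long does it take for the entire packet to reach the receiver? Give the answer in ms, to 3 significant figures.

L = 22400 bits.
Transmission delay = L/R = 22400 / 4400000000 = 0.00509091 ms.
Propagation delay = d/s = 6200000 m / 197000000 m/s = 31.4721 ms.
Total = 31.5 ms.

31.5 ms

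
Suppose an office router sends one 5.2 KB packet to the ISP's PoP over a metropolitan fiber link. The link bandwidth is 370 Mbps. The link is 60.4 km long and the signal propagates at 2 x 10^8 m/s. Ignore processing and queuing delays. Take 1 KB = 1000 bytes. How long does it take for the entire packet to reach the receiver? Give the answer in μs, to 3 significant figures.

L = 41600 bits.
Transmission delay = L/R = 41600 / 370000000 = 112.432 μs.
Propagation delay = d/s = 60400 m / 200000000 m/s = 302 μs.
Total = 414 μs.

414 μs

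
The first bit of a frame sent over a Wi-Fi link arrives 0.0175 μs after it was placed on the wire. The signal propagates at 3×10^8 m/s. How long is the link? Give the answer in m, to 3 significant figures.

d = s × t_prop = 300000000 × 1.75e-08 = 5.25 m.

5.25 m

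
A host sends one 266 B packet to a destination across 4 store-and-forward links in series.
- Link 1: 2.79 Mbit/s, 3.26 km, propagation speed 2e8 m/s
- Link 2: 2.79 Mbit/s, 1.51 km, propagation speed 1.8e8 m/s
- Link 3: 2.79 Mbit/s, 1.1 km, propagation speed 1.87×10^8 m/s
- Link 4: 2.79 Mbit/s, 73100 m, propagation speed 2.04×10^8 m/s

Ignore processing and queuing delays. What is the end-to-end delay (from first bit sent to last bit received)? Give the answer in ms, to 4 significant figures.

L = 266 × 8 = 2128 bits.
Transmission delay per hop = L/R = 2128/2790000 = 0.762724 ms; 4 hops → 3.0509 ms.
Propagation delays (d/s per hop): 0.0163, 0.00838889, 0.00588235, 0.358333 ms; sum = 0.388905 ms.
End-to-end = 3.440 ms.

3.440 ms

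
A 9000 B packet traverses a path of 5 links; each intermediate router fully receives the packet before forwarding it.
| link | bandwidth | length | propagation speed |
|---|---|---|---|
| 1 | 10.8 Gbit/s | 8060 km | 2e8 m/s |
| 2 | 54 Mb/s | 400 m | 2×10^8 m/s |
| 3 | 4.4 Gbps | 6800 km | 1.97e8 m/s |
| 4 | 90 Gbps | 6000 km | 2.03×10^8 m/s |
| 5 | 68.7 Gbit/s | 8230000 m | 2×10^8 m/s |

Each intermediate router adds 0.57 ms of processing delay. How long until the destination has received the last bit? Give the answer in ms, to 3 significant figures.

149 ms

L = 9000 × 8 = 72000 bits.
Transmission delays (L/R per hop): 0.00666667, 1.33333, 0.0163636, 0.0008, 0.00104803 ms; sum = 1.35821 ms.
Propagation delays (d/s per hop): 40.3, 0.002, 34.5178, 29.5567, 41.15 ms; sum = 145.526 ms.
Processing at 4 router(s): 4 × 0.57 ms = 2.28 ms.
End-to-end = 149 ms.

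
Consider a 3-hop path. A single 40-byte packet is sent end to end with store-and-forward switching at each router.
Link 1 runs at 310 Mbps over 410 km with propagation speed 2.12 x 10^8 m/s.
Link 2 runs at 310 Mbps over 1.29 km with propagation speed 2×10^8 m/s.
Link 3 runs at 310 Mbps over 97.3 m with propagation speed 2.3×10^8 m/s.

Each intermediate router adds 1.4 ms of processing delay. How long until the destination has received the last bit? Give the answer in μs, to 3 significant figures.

4740 μs

L = 40 × 8 = 320 bits.
Transmission delay per hop = L/R = 320/310000000 = 1.03226 μs; 3 hops → 3.09677 μs.
Propagation delays (d/s per hop): 1933.96, 6.45, 0.423043 μs; sum = 1940.84 μs.
Processing at 2 router(s): 2 × 1.4 ms = 2800 μs.
End-to-end = 4740 μs.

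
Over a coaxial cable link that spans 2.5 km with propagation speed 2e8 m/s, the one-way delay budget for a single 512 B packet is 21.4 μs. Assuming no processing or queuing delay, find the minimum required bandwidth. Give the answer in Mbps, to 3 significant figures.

L = 4096 bits.
Propagation delay = 2500 / 200000000 = 12.5 μs.
Transmission budget = 21.4 − 12.5 = 8.9 μs.
R ≥ L / t_tx = 4096 bits / 8.9e-06 s = 460 Mbps.

460 Mbps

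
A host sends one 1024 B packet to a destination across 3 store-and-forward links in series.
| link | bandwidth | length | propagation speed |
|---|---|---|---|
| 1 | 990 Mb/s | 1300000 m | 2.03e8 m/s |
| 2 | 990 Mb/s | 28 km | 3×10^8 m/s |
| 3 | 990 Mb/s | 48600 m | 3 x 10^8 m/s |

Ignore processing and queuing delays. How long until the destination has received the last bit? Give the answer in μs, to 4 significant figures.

L = 1024 × 8 = 8192 bits.
Transmission delay per hop = L/R = 8192/990000000 = 8.27475 μs; 3 hops → 24.8242 μs.
Propagation delays (d/s per hop): 6403.94, 93.3333, 162 μs; sum = 6659.27 μs.
End-to-end = 6684 μs.

6684 μs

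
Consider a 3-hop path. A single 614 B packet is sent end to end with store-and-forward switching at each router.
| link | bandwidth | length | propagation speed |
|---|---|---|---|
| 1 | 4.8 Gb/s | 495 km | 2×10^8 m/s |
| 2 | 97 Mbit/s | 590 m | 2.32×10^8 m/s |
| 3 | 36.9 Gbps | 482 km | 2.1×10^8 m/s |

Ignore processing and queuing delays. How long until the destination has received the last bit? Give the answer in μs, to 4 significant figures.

4825 μs

L = 614 × 8 = 4912 bits.
Transmission delays (L/R per hop): 1.02333, 50.6392, 0.133117 μs; sum = 51.7956 μs.
Propagation delays (d/s per hop): 2475, 2.5431, 2295.24 μs; sum = 4772.78 μs.
End-to-end = 4825 μs.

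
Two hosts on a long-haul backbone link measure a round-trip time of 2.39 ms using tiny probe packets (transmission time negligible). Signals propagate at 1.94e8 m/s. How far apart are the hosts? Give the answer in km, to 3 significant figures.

One-way propagation = RTT/2 = 1.195 ms.
d = s × t = 194000000 × 0.001195 = 232 km.

232 km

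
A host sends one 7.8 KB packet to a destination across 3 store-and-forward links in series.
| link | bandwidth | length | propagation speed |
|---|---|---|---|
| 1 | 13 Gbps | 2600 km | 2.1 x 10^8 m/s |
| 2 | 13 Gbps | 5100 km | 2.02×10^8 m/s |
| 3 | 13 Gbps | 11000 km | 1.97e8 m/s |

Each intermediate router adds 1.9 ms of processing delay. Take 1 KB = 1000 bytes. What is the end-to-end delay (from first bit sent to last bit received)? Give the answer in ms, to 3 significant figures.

L = 62400 bits.
Transmission delay per hop = L/R = 62400/13000000000 = 0.0048 ms; 3 hops → 0.0144 ms.
Propagation delays (d/s per hop): 12.381, 25.2475, 55.8376 ms; sum = 93.466 ms.
Processing at 2 router(s): 2 × 1.9 ms = 3.8 ms.
End-to-end = 97.3 ms.

97.3 ms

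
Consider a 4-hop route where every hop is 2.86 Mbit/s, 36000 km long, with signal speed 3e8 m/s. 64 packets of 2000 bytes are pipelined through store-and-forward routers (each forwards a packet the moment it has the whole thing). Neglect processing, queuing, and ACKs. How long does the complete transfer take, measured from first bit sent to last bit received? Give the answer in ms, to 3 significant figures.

855 ms

Per-hop transmission t_tx = L/R = 16000/2860000 = 5.59441 ms.
Per-hop propagation t_prop = 36000000/300000000 = 120 ms.
Pipeline fill: first packet needs 4·t_tx to clear all hops; remaining 63 packets each add one t_tx.
Total = (4+64-1)·t_tx + 4·t_prop = 67·5.59441 + 4·120 = 855 ms.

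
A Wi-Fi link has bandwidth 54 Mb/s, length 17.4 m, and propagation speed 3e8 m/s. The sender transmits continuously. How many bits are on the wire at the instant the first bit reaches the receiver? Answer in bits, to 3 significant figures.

Propagation delay = 17.4 / 300000000 = 5.8e-08 s.
BDP = R × t_prop = 54000000 × 5.8e-08 = 3.132 bits.

3.13 bits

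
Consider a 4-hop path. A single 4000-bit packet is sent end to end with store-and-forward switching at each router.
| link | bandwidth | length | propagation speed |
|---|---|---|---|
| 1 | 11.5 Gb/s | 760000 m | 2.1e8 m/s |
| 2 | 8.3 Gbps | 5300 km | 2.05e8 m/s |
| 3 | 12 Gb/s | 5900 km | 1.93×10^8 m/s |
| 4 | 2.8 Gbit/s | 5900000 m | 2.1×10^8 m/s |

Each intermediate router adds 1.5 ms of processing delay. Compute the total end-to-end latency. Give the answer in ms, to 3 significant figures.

92.6 ms

Transmission delays (L/R per hop): 0.000347826, 0.000481928, 0.000333333, 0.00142857 ms; sum = 0.00259166 ms.
Propagation delays (d/s per hop): 3.61905, 25.8537, 30.5699, 28.0952 ms; sum = 88.1379 ms.
Processing at 3 router(s): 3 × 1.5 ms = 4.5 ms.
End-to-end = 92.6 ms.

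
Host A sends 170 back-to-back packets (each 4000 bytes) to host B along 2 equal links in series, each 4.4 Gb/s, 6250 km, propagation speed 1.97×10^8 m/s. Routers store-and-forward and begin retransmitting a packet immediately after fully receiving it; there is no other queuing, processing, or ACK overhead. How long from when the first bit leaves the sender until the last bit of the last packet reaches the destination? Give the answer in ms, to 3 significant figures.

Per-hop transmission t_tx = L/R = 32000/4400000000 = 0.00727273 ms.
Per-hop propagation t_prop = 6250000/197000000 = 31.7259 ms.
Pipeline fill: first packet needs 2·t_tx to clear all hops; remaining 169 packets each add one t_tx.
Total = (2+170-1)·t_tx + 2·t_prop = 171·0.00727273 + 2·31.7259 = 64.7 ms.

64.7 ms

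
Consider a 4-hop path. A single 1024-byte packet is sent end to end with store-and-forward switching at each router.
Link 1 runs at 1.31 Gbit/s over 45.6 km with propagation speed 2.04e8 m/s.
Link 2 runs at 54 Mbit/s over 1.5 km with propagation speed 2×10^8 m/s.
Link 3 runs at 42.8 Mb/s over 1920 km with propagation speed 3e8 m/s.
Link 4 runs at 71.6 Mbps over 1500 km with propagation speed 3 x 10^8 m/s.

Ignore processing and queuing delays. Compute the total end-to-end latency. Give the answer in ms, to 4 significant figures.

12.09 ms

L = 1024 × 8 = 8192 bits.
Transmission delays (L/R per hop): 0.00625344, 0.151704, 0.191402, 0.114413 ms; sum = 0.463772 ms.
Propagation delays (d/s per hop): 0.223529, 0.0075, 6.4, 5 ms; sum = 11.631 ms.
End-to-end = 12.09 ms.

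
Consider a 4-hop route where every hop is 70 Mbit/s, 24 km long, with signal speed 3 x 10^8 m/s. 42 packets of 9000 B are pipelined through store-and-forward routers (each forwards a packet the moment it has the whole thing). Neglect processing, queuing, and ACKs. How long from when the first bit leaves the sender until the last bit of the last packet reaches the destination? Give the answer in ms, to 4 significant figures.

Per-hop transmission t_tx = L/R = 72000/70000000 = 1.02857 ms.
Per-hop propagation t_prop = 24000/300000000 = 0.08 ms.
Pipeline fill: first packet needs 4·t_tx to clear all hops; remaining 41 packets each add one t_tx.
Total = (4+42-1)·t_tx + 4·t_prop = 45·1.02857 + 4·0.08 = 46.61 ms.

46.61 ms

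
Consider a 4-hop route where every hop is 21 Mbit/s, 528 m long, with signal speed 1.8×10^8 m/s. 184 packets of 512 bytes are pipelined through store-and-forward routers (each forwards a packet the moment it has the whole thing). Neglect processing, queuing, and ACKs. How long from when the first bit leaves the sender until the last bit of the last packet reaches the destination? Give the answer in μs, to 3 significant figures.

36500 μs

Per-hop transmission t_tx = L/R = 4096/21000000 = 195.048 μs.
Per-hop propagation t_prop = 528/180000000 = 2.93333 μs.
Pipeline fill: first packet needs 4·t_tx to clear all hops; remaining 183 packets each add one t_tx.
Total = (4+184-1)·t_tx + 4·t_prop = 187·195.048 + 4·2.93333 = 36500 μs.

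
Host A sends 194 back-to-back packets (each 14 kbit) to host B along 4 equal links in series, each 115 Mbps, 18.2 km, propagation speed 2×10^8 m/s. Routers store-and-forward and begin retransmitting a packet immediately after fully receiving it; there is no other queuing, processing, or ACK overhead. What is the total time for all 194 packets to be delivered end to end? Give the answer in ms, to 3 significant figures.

24.3 ms

Per-hop transmission t_tx = L/R = 14000/115000000 = 0.121739 ms.
Per-hop propagation t_prop = 18200/200000000 = 0.091 ms.
Pipeline fill: first packet needs 4·t_tx to clear all hops; remaining 193 packets each add one t_tx.
Total = (4+194-1)·t_tx + 4·t_prop = 197·0.121739 + 4·0.091 = 24.3 ms.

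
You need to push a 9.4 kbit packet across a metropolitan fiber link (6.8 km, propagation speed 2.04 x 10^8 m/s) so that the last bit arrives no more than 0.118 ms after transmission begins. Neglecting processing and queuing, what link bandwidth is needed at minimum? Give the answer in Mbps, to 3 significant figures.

Propagation delay = 6800 / 204000000 = 0.0333333 ms.
Transmission budget = 0.118 − 0.0333333 = 0.0846667 ms.
R ≥ L / t_tx = 9400 bits / 8.46667e-05 s = 111 Mbps.

111 Mbps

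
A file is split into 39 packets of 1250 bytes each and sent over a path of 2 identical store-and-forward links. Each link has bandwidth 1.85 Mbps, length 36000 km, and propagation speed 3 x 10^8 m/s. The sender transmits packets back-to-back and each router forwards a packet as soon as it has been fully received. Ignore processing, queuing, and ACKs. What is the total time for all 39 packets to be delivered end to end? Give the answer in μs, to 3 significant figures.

456000 μs

Per-hop transmission t_tx = L/R = 10000/1850000 = 5405.41 μs.
Per-hop propagation t_prop = 36000000/300000000 = 120000 μs.
Pipeline fill: first packet needs 2·t_tx to clear all hops; remaining 38 packets each add one t_tx.
Total = (2+39-1)·t_tx + 2·t_prop = 40·5405.41 + 2·120000 = 456000 μs.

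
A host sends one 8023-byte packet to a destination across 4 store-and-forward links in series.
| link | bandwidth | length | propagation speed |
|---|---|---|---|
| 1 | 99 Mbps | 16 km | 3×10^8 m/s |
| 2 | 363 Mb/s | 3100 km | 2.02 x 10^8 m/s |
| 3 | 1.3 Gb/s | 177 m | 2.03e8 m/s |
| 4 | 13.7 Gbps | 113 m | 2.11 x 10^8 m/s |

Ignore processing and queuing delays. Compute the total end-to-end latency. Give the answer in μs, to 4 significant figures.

L = 8023 × 8 = 64184 bits.
Transmission delays (L/R per hop): 648.323, 176.815, 49.3723, 4.68496 μs; sum = 879.196 μs.
Propagation delays (d/s per hop): 53.3333, 15346.5, 0.871921, 0.535545 μs; sum = 15401.3 μs.
End-to-end = 16280 μs.

16280 μs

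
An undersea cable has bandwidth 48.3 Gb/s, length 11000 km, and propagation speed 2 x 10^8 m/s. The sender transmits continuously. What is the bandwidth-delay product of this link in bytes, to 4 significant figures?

Propagation delay = 11000000 / 200000000 = 0.055 s.
BDP = R × t_prop = 48300000000 × 0.055 = 2656500000 bits.
In bytes: 2656500000/8 = 332100000 bytes.

332100000 bytes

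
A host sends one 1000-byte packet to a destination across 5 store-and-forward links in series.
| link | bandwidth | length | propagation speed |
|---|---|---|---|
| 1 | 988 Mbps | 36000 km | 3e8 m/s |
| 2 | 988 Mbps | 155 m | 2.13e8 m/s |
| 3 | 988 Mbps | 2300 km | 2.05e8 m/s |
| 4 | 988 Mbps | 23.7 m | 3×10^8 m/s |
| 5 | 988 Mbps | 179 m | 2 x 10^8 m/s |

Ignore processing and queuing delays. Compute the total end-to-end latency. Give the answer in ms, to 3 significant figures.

131 ms

L = 1000 × 8 = 8000 bits.
Transmission delay per hop = L/R = 8000/988000000 = 0.00809717 ms; 5 hops → 0.0404858 ms.
Propagation delays (d/s per hop): 120, 0.0007277, 11.2195, 7.9e-05, 0.000895 ms; sum = 131.221 ms.
End-to-end = 131 ms.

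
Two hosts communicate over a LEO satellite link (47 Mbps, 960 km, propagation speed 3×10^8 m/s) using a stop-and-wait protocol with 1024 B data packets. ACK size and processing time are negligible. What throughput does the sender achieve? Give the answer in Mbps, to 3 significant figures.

t_tx = L/R = 8192/47000000 = 0.000174298 s.
t_prop = 960000/300000000 = 0.0032 s; RTT = 0.0064 s.
Cycle = t_tx + RTT = 0.0065743 s.
Throughput = L / cycle = 8192 / 0.0065743 = 1.25 Mbps.

1.25 Mbps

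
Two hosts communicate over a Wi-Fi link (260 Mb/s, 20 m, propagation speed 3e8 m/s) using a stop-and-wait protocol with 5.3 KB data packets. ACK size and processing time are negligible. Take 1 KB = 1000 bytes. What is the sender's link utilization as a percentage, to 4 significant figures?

t_tx = L/R = 42400/260000000 = 0.000163077 s.
t_prop = 20/300000000 = 6.66667e-08 s; RTT = 1.33333e-07 s.
Cycle = t_tx + RTT = 0.00016321 s.
Utilization = t_tx / cycle = 0.000163077/0.00016321 = 99.92 %.

99.92 %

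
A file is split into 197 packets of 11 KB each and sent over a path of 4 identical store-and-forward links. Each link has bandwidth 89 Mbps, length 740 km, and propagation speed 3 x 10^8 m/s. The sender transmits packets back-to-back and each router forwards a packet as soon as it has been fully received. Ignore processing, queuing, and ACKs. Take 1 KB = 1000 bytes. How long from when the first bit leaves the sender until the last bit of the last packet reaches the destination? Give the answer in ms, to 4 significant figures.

207.6 ms

Per-hop transmission t_tx = L/R = 88000/89000000 = 0.988764 ms.
Per-hop propagation t_prop = 740000/300000000 = 2.46667 ms.
Pipeline fill: first packet needs 4·t_tx to clear all hops; remaining 196 packets each add one t_tx.
Total = (4+197-1)·t_tx + 4·t_prop = 200·0.988764 + 4·2.46667 = 207.6 ms.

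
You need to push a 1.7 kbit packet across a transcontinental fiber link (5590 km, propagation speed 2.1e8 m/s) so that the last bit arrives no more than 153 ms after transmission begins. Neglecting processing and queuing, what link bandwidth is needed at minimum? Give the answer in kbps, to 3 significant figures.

Propagation delay = 5590000 / 210000000 = 26.619 ms.
Transmission budget = 153 − 26.619 = 126.381 ms.
R ≥ L / t_tx = 1700 bits / 0.126381 s = 13.5 kbps.

13.5 kbps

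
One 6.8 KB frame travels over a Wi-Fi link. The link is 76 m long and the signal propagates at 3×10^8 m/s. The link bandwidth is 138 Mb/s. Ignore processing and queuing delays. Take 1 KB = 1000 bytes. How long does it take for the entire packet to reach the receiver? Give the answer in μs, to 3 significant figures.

L = 54400 bits.
Transmission delay = L/R = 54400 / 138000000 = 394.203 μs.
Propagation delay = d/s = 76 m / 300000000 m/s = 0.253333 μs.
Total = 394 μs.

394 μs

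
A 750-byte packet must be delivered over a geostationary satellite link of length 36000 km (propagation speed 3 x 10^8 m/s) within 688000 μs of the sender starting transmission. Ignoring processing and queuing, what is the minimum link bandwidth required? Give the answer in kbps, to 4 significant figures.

10.56 kbps

L = 6000 bits.
Propagation delay = 36000000 / 300000000 = 120000 μs.
Transmission budget = 688000 − 120000 = 568000 μs.
R ≥ L / t_tx = 6000 bits / 0.568 s = 10.56 kbps.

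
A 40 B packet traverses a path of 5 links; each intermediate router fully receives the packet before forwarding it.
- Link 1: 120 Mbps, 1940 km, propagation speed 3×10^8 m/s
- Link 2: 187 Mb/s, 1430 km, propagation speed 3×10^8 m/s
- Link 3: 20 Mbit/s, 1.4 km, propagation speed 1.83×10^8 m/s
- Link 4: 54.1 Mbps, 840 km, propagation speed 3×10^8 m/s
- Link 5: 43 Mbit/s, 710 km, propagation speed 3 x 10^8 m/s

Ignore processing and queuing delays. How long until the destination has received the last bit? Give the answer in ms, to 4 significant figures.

L = 40 × 8 = 320 bits.
Transmission delays (L/R per hop): 0.00266667, 0.00171123, 0.016, 0.00591497, 0.00744186 ms; sum = 0.0337347 ms.
Propagation delays (d/s per hop): 6.46667, 4.76667, 0.00765027, 2.8, 2.36667 ms; sum = 16.4077 ms.
End-to-end = 16.44 ms.

16.44 ms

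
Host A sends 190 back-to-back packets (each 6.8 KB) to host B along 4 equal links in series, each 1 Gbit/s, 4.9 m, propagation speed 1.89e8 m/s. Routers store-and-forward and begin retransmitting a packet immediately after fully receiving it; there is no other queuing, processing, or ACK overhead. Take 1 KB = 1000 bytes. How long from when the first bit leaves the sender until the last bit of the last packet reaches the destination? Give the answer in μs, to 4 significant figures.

10500 μs

Per-hop transmission t_tx = L/R = 54400/1000000000 = 54.4 μs.
Per-hop propagation t_prop = 4.9/189000000 = 0.0259259 μs.
Pipeline fill: first packet needs 4·t_tx to clear all hops; remaining 189 packets each add one t_tx.
Total = (4+190-1)·t_tx + 4·t_prop = 193·54.4 + 4·0.0259259 = 10500 μs.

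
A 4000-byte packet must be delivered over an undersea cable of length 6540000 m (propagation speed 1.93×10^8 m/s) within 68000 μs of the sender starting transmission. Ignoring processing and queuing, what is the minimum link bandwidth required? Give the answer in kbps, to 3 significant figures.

938 kbps

L = 32000 bits.
Propagation delay = 6540000 / 193000000 = 33886 μs.
Transmission budget = 68000 − 33886 = 34114 μs.
R ≥ L / t_tx = 32000 bits / 0.034114 s = 938 kbps.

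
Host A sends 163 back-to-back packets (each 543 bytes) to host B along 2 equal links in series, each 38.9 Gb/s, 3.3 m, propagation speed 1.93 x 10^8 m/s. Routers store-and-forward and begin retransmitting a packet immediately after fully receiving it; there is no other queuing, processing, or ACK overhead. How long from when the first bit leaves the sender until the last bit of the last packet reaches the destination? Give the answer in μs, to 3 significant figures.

18.3 μs

Per-hop transmission t_tx = L/R = 4344/38900000000 = 0.111671 μs.
Per-hop propagation t_prop = 3.3/193000000 = 0.0170984 μs.
Pipeline fill: first packet needs 2·t_tx to clear all hops; remaining 162 packets each add one t_tx.
Total = (2+163-1)·t_tx + 2·t_prop = 164·0.111671 + 2·0.0170984 = 18.3 μs.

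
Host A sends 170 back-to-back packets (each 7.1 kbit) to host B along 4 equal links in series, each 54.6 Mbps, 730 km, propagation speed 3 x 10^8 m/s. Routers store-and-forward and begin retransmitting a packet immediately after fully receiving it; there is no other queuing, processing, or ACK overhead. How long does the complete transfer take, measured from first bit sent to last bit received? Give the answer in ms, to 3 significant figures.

Per-hop transmission t_tx = L/R = 7100/54600000 = 0.130037 ms.
Per-hop propagation t_prop = 730000/300000000 = 2.43333 ms.
Pipeline fill: first packet needs 4·t_tx to clear all hops; remaining 169 packets each add one t_tx.
Total = (4+170-1)·t_tx + 4·t_prop = 173·0.130037 + 4·2.43333 = 32.2 ms.

32.2 ms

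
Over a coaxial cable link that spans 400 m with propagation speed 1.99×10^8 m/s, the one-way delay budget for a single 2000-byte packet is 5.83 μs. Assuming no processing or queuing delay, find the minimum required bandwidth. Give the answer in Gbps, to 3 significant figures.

L = 16000 bits.
Propagation delay = 400 / 199000000 = 2.01005 μs.
Transmission budget = 5.83 − 2.01005 = 3.81995 μs.
R ≥ L / t_tx = 16000 bits / 3.81995e-06 s = 4.19 Gbps.

4.19 Gbps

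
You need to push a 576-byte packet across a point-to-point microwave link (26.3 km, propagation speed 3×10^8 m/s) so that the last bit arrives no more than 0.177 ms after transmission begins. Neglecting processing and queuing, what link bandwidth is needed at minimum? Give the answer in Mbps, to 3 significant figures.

L = 4608 bits.
Propagation delay = 26300 / 300000000 = 0.0876667 ms.
Transmission budget = 0.177 − 0.0876667 = 0.0893333 ms.
R ≥ L / t_tx = 4608 bits / 8.93333e-05 s = 51.6 Mbps.

51.6 Mbps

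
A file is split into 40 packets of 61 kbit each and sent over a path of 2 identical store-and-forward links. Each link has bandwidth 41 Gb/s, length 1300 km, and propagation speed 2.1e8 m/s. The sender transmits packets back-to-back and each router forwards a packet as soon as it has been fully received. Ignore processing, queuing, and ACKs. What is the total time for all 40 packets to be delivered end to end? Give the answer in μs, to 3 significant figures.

12400 μs

Per-hop transmission t_tx = L/R = 61000/41000000000 = 1.4878 μs.
Per-hop propagation t_prop = 1300000/210000000 = 6190.48 μs.
Pipeline fill: first packet needs 2·t_tx to clear all hops; remaining 39 packets each add one t_tx.
Total = (2+40-1)·t_tx + 2·t_prop = 41·1.4878 + 2·6190.48 = 12400 μs.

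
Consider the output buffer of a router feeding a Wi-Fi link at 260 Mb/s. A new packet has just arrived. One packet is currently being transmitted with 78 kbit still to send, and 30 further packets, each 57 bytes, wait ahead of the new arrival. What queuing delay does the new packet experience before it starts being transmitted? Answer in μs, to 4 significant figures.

Each queued packet: L/R = 456/260000000 = 1.75385 μs.
30 queued → 52.6154 μs.
Plus remaining 78000 bits of current packet: 300 μs.
Queuing delay = 352.6 μs.

352.6 μs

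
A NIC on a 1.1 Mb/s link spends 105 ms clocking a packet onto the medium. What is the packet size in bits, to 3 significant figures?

L = R × t_tx = 1100000 b/s × 0.105 s = 115500 bits.

116000 bits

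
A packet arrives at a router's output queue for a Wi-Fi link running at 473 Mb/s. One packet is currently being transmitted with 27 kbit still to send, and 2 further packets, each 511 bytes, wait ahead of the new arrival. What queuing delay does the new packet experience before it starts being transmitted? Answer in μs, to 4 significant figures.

74.37 μs

Each queued packet: L/R = 4088/473000000 = 8.64271 μs.
2 queued → 17.2854 μs.
Plus remaining 27000 bits of current packet: 57.0825 μs.
Queuing delay = 74.37 μs.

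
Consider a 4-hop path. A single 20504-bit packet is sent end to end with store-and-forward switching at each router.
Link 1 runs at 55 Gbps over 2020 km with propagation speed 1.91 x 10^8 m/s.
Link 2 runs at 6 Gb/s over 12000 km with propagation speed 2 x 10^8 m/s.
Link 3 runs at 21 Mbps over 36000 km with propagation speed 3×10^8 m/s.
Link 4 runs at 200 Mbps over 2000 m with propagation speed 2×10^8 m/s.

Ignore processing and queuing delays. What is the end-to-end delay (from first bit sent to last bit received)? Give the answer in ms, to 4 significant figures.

Transmission delays (L/R per hop): 0.0003728, 0.00341733, 0.976381, 0.10252 ms; sum = 1.08269 ms.
Propagation delays (d/s per hop): 10.5759, 60, 120, 0.01 ms; sum = 190.586 ms.
End-to-end = 191.7 ms.

191.7 ms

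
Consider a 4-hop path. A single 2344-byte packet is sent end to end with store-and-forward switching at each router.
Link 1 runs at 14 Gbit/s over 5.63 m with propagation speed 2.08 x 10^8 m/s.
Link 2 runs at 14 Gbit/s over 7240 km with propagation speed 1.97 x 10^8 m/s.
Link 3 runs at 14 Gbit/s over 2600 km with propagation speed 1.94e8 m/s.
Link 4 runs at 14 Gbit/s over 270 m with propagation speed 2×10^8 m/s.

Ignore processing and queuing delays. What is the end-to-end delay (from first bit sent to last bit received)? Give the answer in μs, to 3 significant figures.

L = 2344 × 8 = 18752 bits.
Transmission delay per hop = L/R = 18752/14000000000 = 1.33943 μs; 4 hops → 5.35771 μs.
Propagation delays (d/s per hop): 0.0270673, 36751.3, 13402.1, 1.35 μs; sum = 50154.7 μs.
End-to-end = 50200 μs.

50200 μs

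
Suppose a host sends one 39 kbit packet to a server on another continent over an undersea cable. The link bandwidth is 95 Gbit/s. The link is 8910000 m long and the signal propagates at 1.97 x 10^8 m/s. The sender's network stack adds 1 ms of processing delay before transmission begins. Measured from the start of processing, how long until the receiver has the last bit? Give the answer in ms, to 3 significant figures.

L = 39000 bits.
Transmission delay = L/R = 39000 / 95000000000 = 0.000410526 ms.
Propagation delay = d/s = 8910000 m / 197000000 m/s = 45.2284 ms.
Plus processing delay 1 ms = 1 ms.
Total = 46.2 ms.

46.2 ms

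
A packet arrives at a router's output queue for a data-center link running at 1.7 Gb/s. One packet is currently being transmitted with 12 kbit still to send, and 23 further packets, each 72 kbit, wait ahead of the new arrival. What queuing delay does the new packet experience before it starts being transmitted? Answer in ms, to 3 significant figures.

0.981 ms

Each queued packet: L/R = 72000/1700000000 = 0.0423529 ms.
23 queued → 0.974118 ms.
Plus remaining 12000 bits of current packet: 0.00705882 ms.
Queuing delay = 0.981 ms.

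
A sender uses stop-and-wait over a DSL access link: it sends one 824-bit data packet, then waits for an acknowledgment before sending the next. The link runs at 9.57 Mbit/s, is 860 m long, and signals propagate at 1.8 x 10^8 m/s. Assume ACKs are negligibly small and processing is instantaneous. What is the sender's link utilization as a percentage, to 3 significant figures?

90.0 %

t_tx = L/R = 824/9570000 = 8.61024e-05 s.
t_prop = 860/180000000 = 4.77778e-06 s; RTT = 9.55556e-06 s.
Cycle = t_tx + RTT = 9.5658e-05 s.
Utilization = t_tx / cycle = 8.61024e-05/9.5658e-05 = 90.0 %.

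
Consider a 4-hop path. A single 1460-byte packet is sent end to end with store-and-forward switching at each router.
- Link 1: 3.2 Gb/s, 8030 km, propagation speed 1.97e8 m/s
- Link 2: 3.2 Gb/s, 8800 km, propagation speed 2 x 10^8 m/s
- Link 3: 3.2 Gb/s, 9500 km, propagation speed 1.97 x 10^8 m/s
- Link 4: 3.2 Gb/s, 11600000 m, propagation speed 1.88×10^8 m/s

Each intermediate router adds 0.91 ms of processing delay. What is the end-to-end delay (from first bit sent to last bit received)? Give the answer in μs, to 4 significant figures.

197400 μs

L = 1460 × 8 = 11680 bits.
Transmission delay per hop = L/R = 11680/3200000000 = 3.65 μs; 4 hops → 14.6 μs.
Propagation delays (d/s per hop): 40761.4, 44000, 48223.4, 61702.1 μs; sum = 194687 μs.
Processing at 3 router(s): 3 × 0.91 ms = 2730 μs.
End-to-end = 197400 μs.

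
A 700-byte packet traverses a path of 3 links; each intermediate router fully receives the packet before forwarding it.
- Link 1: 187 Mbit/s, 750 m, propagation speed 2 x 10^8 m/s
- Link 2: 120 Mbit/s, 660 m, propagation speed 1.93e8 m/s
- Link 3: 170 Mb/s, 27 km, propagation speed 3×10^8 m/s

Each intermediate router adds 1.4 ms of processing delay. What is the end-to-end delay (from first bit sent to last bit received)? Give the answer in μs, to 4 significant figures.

L = 700 × 8 = 5600 bits.
Transmission delays (L/R per hop): 29.9465, 46.6667, 32.9412 μs; sum = 109.554 μs.
Propagation delays (d/s per hop): 3.75, 3.41969, 90 μs; sum = 97.1697 μs.
Processing at 2 router(s): 2 × 1.4 ms = 2800 μs.
End-to-end = 3007 μs.

3007 μs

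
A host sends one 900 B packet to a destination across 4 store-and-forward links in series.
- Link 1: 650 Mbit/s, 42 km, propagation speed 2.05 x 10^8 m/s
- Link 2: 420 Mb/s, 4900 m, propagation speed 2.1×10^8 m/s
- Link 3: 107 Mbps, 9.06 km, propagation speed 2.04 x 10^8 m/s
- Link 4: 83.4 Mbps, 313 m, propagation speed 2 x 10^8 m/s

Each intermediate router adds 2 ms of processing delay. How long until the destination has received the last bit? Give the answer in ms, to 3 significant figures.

6.46 ms

L = 900 × 8 = 7200 bits.
Transmission delays (L/R per hop): 0.0110769, 0.0171429, 0.0672897, 0.0863309 ms; sum = 0.18184 ms.
Propagation delays (d/s per hop): 0.204878, 0.0233333, 0.0444118, 0.001565 ms; sum = 0.274188 ms.
Processing at 3 router(s): 3 × 2 ms = 6 ms.
End-to-end = 6.46 ms.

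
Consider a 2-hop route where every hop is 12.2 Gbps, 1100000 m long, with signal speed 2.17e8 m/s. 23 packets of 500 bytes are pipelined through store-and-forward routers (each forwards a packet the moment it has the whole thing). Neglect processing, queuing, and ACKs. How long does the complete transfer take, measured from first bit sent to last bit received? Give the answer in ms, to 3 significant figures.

Per-hop transmission t_tx = L/R = 4000/12200000000 = 0.000327869 ms.
Per-hop propagation t_prop = 1100000/217000000 = 5.06912 ms.
Pipeline fill: first packet needs 2·t_tx to clear all hops; remaining 22 packets each add one t_tx.
Total = (2+23-1)·t_tx + 2·t_prop = 24·0.000327869 + 2·5.06912 = 10.1 ms.

10.1 ms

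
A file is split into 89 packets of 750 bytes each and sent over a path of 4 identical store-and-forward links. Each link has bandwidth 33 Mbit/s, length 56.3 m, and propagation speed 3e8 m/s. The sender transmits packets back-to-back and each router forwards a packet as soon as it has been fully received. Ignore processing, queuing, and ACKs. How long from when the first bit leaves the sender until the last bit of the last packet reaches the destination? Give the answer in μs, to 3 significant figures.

16700 μs

Per-hop transmission t_tx = L/R = 6000/33000000 = 181.818 μs.
Per-hop propagation t_prop = 56.3/300000000 = 0.187667 μs.
Pipeline fill: first packet needs 4·t_tx to clear all hops; remaining 88 packets each add one t_tx.
Total = (4+89-1)·t_tx + 4·t_prop = 92·181.818 + 4·0.187667 = 16700 μs.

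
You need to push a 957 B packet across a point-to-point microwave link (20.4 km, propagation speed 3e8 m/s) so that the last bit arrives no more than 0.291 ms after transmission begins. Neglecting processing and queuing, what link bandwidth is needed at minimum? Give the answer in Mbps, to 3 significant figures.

L = 7656 bits.
Propagation delay = 20400 / 300000000 = 0.068 ms.
Transmission budget = 0.291 − 0.068 = 0.223 ms.
R ≥ L / t_tx = 7656 bits / 0.000223 s = 34.3 Mbps.

34.3 Mbps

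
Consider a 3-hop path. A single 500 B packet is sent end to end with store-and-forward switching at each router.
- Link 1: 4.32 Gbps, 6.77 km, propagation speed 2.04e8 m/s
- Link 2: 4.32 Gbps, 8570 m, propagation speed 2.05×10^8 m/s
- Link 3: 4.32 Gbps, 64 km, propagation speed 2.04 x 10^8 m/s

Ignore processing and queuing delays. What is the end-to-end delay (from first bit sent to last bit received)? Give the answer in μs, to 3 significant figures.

L = 500 × 8 = 4000 bits.
Transmission delay per hop = L/R = 4000/4320000000 = 0.925926 μs; 3 hops → 2.77778 μs.
Propagation delays (d/s per hop): 33.1863, 41.8049, 313.725 μs; sum = 388.717 μs.
End-to-end = 391 μs.

391 μs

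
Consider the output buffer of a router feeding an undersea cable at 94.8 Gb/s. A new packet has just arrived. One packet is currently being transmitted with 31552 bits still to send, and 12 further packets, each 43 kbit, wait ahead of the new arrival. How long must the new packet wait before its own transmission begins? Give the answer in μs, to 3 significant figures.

5.78 μs

Each queued packet: L/R = 43000/94800000000 = 0.453586 μs.
12 queued → 5.44304 μs.
Plus remaining 31552 bits of current packet: 0.332827 μs.
Queuing delay = 5.78 μs.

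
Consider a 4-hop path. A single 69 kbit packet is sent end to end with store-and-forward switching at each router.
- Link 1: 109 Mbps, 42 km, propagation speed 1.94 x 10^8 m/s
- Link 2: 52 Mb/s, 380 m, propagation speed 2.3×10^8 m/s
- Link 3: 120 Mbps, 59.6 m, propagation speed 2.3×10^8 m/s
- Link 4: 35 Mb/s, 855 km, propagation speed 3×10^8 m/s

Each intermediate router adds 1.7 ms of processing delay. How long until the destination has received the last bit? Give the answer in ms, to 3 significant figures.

12.7 ms

L = 69000 bits.
Transmission delays (L/R per hop): 0.633028, 1.32692, 0.575, 1.97143 ms; sum = 4.50638 ms.
Propagation delays (d/s per hop): 0.216495, 0.00165217, 0.00025913, 2.85 ms; sum = 3.06841 ms.
Processing at 3 router(s): 3 × 1.7 ms = 5.1 ms.
End-to-end = 12.7 ms.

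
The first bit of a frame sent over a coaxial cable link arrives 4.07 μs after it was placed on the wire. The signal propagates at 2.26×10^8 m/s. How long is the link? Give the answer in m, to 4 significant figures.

d = s × t_prop = 2.26e+08 × 4.07e-06 = 919.8 m.

919.8 m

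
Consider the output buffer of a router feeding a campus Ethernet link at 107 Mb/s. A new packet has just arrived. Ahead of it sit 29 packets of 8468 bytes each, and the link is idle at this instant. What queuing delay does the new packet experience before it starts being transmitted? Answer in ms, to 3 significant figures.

18.4 ms

Each queued packet: L/R = 67744/107000000 = 0.633121 ms.
29 queued → 18.3605 ms.
Queuing delay = 18.4 ms.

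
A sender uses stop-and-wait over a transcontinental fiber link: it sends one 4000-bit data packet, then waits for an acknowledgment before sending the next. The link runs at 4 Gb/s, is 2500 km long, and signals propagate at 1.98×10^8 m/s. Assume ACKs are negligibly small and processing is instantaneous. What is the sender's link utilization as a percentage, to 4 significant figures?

t_tx = L/R = 4000/4000000000 = 1e-06 s.
t_prop = 2500000/198000000 = 0.0126263 s; RTT = 0.0252525 s.
Cycle = t_tx + RTT = 0.0252535 s.
Utilization = t_tx / cycle = 1e-06/0.0252535 = 0.003960 %.

0.003960 %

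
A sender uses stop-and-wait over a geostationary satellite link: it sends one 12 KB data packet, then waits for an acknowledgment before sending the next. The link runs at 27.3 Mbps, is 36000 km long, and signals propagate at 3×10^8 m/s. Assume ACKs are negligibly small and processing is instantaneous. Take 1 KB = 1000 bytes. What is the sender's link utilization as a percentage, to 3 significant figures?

1.44 %

t_tx = L/R = 96000/27300000 = 0.00351648 s.
t_prop = 36000000/300000000 = 0.12 s; RTT = 0.24 s.
Cycle = t_tx + RTT = 0.243516 s.
Utilization = t_tx / cycle = 0.00351648/0.243516 = 1.44 %.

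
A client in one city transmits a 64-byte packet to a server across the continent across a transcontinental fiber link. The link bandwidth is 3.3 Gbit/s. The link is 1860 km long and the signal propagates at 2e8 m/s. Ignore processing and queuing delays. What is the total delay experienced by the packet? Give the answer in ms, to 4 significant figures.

9.300 ms

L = 64 × 8 = 512 bits.
Transmission delay = L/R = 512 / 3300000000 = 0.000155152 ms.
Propagation delay = d/s = 1860000 m / 200000000 m/s = 9.3 ms.
Total = 9.300 ms.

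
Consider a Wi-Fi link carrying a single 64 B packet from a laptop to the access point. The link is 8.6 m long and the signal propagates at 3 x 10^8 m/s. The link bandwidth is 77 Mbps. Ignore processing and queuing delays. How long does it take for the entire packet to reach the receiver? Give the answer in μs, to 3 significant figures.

L = 64 × 8 = 512 bits.
Transmission delay = L/R = 512 / 77000000 = 6.64935 μs.
Propagation delay = d/s = 8.6 m / 300000000 m/s = 0.0286667 μs.
Total = 6.68 μs.

6.68 μs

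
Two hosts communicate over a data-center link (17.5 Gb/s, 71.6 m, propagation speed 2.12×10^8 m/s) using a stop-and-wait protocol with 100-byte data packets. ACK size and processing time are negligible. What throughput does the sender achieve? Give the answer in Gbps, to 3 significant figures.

1.11 Gbps

t_tx = L/R = 800/17500000000 = 4.57143e-08 s.
t_prop = 71.6/212000000 = 3.37736e-07 s; RTT = 6.75472e-07 s.
Cycle = t_tx + RTT = 7.21186e-07 s.
Throughput = L / cycle = 800 / 7.21186e-07 = 1.11 Gbps.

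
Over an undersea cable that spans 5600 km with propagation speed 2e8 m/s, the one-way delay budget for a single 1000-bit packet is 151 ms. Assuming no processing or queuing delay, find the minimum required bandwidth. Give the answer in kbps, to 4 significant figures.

Propagation delay = 5600000 / 200000000 = 28 ms.
Transmission budget = 151 − 28 = 123 ms.
R ≥ L / t_tx = 1000 bits / 0.123 s = 8.130 kbps.

8.130 kbps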